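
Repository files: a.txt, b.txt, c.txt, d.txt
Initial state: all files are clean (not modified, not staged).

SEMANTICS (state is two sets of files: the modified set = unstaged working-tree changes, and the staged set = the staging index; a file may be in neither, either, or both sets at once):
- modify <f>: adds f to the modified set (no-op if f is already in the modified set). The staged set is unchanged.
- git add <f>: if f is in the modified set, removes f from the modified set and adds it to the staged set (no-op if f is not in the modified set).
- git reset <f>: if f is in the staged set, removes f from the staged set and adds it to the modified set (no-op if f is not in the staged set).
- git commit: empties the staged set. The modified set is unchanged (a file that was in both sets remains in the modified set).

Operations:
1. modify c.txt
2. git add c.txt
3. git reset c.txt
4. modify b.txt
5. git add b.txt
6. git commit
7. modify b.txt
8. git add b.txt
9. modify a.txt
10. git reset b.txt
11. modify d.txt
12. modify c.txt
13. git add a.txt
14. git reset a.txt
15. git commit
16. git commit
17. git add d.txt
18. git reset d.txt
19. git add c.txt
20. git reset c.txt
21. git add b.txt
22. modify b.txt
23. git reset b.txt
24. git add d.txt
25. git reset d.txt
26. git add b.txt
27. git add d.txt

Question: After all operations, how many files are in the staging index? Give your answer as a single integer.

After op 1 (modify c.txt): modified={c.txt} staged={none}
After op 2 (git add c.txt): modified={none} staged={c.txt}
After op 3 (git reset c.txt): modified={c.txt} staged={none}
After op 4 (modify b.txt): modified={b.txt, c.txt} staged={none}
After op 5 (git add b.txt): modified={c.txt} staged={b.txt}
After op 6 (git commit): modified={c.txt} staged={none}
After op 7 (modify b.txt): modified={b.txt, c.txt} staged={none}
After op 8 (git add b.txt): modified={c.txt} staged={b.txt}
After op 9 (modify a.txt): modified={a.txt, c.txt} staged={b.txt}
After op 10 (git reset b.txt): modified={a.txt, b.txt, c.txt} staged={none}
After op 11 (modify d.txt): modified={a.txt, b.txt, c.txt, d.txt} staged={none}
After op 12 (modify c.txt): modified={a.txt, b.txt, c.txt, d.txt} staged={none}
After op 13 (git add a.txt): modified={b.txt, c.txt, d.txt} staged={a.txt}
After op 14 (git reset a.txt): modified={a.txt, b.txt, c.txt, d.txt} staged={none}
After op 15 (git commit): modified={a.txt, b.txt, c.txt, d.txt} staged={none}
After op 16 (git commit): modified={a.txt, b.txt, c.txt, d.txt} staged={none}
After op 17 (git add d.txt): modified={a.txt, b.txt, c.txt} staged={d.txt}
After op 18 (git reset d.txt): modified={a.txt, b.txt, c.txt, d.txt} staged={none}
After op 19 (git add c.txt): modified={a.txt, b.txt, d.txt} staged={c.txt}
After op 20 (git reset c.txt): modified={a.txt, b.txt, c.txt, d.txt} staged={none}
After op 21 (git add b.txt): modified={a.txt, c.txt, d.txt} staged={b.txt}
After op 22 (modify b.txt): modified={a.txt, b.txt, c.txt, d.txt} staged={b.txt}
After op 23 (git reset b.txt): modified={a.txt, b.txt, c.txt, d.txt} staged={none}
After op 24 (git add d.txt): modified={a.txt, b.txt, c.txt} staged={d.txt}
After op 25 (git reset d.txt): modified={a.txt, b.txt, c.txt, d.txt} staged={none}
After op 26 (git add b.txt): modified={a.txt, c.txt, d.txt} staged={b.txt}
After op 27 (git add d.txt): modified={a.txt, c.txt} staged={b.txt, d.txt}
Final staged set: {b.txt, d.txt} -> count=2

Answer: 2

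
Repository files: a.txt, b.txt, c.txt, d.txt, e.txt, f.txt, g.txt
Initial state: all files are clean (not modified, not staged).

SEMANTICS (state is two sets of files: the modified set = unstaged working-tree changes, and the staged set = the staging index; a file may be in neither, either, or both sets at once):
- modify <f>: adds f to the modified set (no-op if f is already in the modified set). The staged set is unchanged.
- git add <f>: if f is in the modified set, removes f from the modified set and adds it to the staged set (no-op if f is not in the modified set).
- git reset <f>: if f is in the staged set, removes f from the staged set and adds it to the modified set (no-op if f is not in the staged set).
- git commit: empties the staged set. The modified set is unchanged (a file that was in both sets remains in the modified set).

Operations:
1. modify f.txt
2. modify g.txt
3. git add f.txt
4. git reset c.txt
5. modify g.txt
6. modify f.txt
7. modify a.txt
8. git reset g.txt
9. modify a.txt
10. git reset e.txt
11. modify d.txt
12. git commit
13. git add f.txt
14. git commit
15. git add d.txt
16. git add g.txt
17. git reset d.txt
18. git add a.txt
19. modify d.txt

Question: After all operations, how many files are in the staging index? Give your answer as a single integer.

Answer: 2

Derivation:
After op 1 (modify f.txt): modified={f.txt} staged={none}
After op 2 (modify g.txt): modified={f.txt, g.txt} staged={none}
After op 3 (git add f.txt): modified={g.txt} staged={f.txt}
After op 4 (git reset c.txt): modified={g.txt} staged={f.txt}
After op 5 (modify g.txt): modified={g.txt} staged={f.txt}
After op 6 (modify f.txt): modified={f.txt, g.txt} staged={f.txt}
After op 7 (modify a.txt): modified={a.txt, f.txt, g.txt} staged={f.txt}
After op 8 (git reset g.txt): modified={a.txt, f.txt, g.txt} staged={f.txt}
After op 9 (modify a.txt): modified={a.txt, f.txt, g.txt} staged={f.txt}
After op 10 (git reset e.txt): modified={a.txt, f.txt, g.txt} staged={f.txt}
After op 11 (modify d.txt): modified={a.txt, d.txt, f.txt, g.txt} staged={f.txt}
After op 12 (git commit): modified={a.txt, d.txt, f.txt, g.txt} staged={none}
After op 13 (git add f.txt): modified={a.txt, d.txt, g.txt} staged={f.txt}
After op 14 (git commit): modified={a.txt, d.txt, g.txt} staged={none}
After op 15 (git add d.txt): modified={a.txt, g.txt} staged={d.txt}
After op 16 (git add g.txt): modified={a.txt} staged={d.txt, g.txt}
After op 17 (git reset d.txt): modified={a.txt, d.txt} staged={g.txt}
After op 18 (git add a.txt): modified={d.txt} staged={a.txt, g.txt}
After op 19 (modify d.txt): modified={d.txt} staged={a.txt, g.txt}
Final staged set: {a.txt, g.txt} -> count=2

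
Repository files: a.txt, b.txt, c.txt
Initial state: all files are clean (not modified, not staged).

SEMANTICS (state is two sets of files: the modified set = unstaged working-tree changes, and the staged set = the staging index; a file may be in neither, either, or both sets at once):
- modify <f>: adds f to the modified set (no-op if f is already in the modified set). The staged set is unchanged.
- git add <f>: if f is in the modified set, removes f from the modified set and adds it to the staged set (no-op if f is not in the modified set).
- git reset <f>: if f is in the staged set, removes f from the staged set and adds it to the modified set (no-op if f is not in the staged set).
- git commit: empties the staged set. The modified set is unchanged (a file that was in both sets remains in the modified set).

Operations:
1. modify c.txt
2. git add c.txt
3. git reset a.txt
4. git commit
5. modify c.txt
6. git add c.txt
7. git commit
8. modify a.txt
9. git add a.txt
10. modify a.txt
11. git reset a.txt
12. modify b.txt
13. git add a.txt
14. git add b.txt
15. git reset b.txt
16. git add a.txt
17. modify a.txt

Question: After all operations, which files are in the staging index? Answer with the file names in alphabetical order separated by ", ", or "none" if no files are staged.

After op 1 (modify c.txt): modified={c.txt} staged={none}
After op 2 (git add c.txt): modified={none} staged={c.txt}
After op 3 (git reset a.txt): modified={none} staged={c.txt}
After op 4 (git commit): modified={none} staged={none}
After op 5 (modify c.txt): modified={c.txt} staged={none}
After op 6 (git add c.txt): modified={none} staged={c.txt}
After op 7 (git commit): modified={none} staged={none}
After op 8 (modify a.txt): modified={a.txt} staged={none}
After op 9 (git add a.txt): modified={none} staged={a.txt}
After op 10 (modify a.txt): modified={a.txt} staged={a.txt}
After op 11 (git reset a.txt): modified={a.txt} staged={none}
After op 12 (modify b.txt): modified={a.txt, b.txt} staged={none}
After op 13 (git add a.txt): modified={b.txt} staged={a.txt}
After op 14 (git add b.txt): modified={none} staged={a.txt, b.txt}
After op 15 (git reset b.txt): modified={b.txt} staged={a.txt}
After op 16 (git add a.txt): modified={b.txt} staged={a.txt}
After op 17 (modify a.txt): modified={a.txt, b.txt} staged={a.txt}

Answer: a.txt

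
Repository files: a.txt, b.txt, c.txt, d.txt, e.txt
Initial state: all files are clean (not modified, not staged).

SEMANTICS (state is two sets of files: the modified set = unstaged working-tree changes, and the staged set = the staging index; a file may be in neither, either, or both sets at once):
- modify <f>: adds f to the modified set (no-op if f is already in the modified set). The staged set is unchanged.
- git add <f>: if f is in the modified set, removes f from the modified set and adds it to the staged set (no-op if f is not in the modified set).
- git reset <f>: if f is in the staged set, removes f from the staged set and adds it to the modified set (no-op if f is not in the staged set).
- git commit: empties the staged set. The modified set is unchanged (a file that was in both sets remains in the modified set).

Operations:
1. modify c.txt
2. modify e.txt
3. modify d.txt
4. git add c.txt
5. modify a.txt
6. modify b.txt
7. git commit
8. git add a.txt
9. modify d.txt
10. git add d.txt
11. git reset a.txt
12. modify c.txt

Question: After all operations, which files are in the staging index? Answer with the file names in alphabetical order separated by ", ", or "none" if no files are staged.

Answer: d.txt

Derivation:
After op 1 (modify c.txt): modified={c.txt} staged={none}
After op 2 (modify e.txt): modified={c.txt, e.txt} staged={none}
After op 3 (modify d.txt): modified={c.txt, d.txt, e.txt} staged={none}
After op 4 (git add c.txt): modified={d.txt, e.txt} staged={c.txt}
After op 5 (modify a.txt): modified={a.txt, d.txt, e.txt} staged={c.txt}
After op 6 (modify b.txt): modified={a.txt, b.txt, d.txt, e.txt} staged={c.txt}
After op 7 (git commit): modified={a.txt, b.txt, d.txt, e.txt} staged={none}
After op 8 (git add a.txt): modified={b.txt, d.txt, e.txt} staged={a.txt}
After op 9 (modify d.txt): modified={b.txt, d.txt, e.txt} staged={a.txt}
After op 10 (git add d.txt): modified={b.txt, e.txt} staged={a.txt, d.txt}
After op 11 (git reset a.txt): modified={a.txt, b.txt, e.txt} staged={d.txt}
After op 12 (modify c.txt): modified={a.txt, b.txt, c.txt, e.txt} staged={d.txt}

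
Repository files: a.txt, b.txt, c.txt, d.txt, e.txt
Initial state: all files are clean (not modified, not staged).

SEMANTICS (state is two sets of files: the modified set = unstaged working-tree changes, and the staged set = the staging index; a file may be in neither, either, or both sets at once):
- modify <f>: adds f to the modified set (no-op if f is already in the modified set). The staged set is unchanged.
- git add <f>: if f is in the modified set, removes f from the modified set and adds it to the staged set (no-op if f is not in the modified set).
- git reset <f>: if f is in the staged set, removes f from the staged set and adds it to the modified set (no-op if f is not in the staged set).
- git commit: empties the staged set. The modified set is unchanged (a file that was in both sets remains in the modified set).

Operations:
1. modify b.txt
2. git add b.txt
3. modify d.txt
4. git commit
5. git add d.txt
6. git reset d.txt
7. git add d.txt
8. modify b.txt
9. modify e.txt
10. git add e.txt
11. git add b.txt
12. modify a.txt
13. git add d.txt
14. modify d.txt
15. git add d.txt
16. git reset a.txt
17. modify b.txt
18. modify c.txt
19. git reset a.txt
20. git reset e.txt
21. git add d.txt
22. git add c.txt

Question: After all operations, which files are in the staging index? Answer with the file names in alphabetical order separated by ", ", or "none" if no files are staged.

Answer: b.txt, c.txt, d.txt

Derivation:
After op 1 (modify b.txt): modified={b.txt} staged={none}
After op 2 (git add b.txt): modified={none} staged={b.txt}
After op 3 (modify d.txt): modified={d.txt} staged={b.txt}
After op 4 (git commit): modified={d.txt} staged={none}
After op 5 (git add d.txt): modified={none} staged={d.txt}
After op 6 (git reset d.txt): modified={d.txt} staged={none}
After op 7 (git add d.txt): modified={none} staged={d.txt}
After op 8 (modify b.txt): modified={b.txt} staged={d.txt}
After op 9 (modify e.txt): modified={b.txt, e.txt} staged={d.txt}
After op 10 (git add e.txt): modified={b.txt} staged={d.txt, e.txt}
After op 11 (git add b.txt): modified={none} staged={b.txt, d.txt, e.txt}
After op 12 (modify a.txt): modified={a.txt} staged={b.txt, d.txt, e.txt}
After op 13 (git add d.txt): modified={a.txt} staged={b.txt, d.txt, e.txt}
After op 14 (modify d.txt): modified={a.txt, d.txt} staged={b.txt, d.txt, e.txt}
After op 15 (git add d.txt): modified={a.txt} staged={b.txt, d.txt, e.txt}
After op 16 (git reset a.txt): modified={a.txt} staged={b.txt, d.txt, e.txt}
After op 17 (modify b.txt): modified={a.txt, b.txt} staged={b.txt, d.txt, e.txt}
After op 18 (modify c.txt): modified={a.txt, b.txt, c.txt} staged={b.txt, d.txt, e.txt}
After op 19 (git reset a.txt): modified={a.txt, b.txt, c.txt} staged={b.txt, d.txt, e.txt}
After op 20 (git reset e.txt): modified={a.txt, b.txt, c.txt, e.txt} staged={b.txt, d.txt}
After op 21 (git add d.txt): modified={a.txt, b.txt, c.txt, e.txt} staged={b.txt, d.txt}
After op 22 (git add c.txt): modified={a.txt, b.txt, e.txt} staged={b.txt, c.txt, d.txt}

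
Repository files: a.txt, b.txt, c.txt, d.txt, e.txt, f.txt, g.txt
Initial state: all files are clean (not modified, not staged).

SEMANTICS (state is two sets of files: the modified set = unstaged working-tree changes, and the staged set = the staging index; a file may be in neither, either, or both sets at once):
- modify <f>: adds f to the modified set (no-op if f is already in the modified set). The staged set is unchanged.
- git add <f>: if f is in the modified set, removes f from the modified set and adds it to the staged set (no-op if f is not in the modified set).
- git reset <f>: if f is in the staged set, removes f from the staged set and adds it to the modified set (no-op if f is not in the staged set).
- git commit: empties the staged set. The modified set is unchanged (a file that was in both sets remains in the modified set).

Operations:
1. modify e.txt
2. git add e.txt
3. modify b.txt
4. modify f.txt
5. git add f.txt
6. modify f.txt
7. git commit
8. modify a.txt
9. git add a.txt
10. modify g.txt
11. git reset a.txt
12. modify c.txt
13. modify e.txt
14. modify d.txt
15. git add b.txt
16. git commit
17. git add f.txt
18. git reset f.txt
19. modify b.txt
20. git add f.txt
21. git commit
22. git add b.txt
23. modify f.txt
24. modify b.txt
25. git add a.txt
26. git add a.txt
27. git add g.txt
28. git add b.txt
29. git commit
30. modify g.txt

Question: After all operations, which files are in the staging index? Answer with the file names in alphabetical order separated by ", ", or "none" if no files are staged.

After op 1 (modify e.txt): modified={e.txt} staged={none}
After op 2 (git add e.txt): modified={none} staged={e.txt}
After op 3 (modify b.txt): modified={b.txt} staged={e.txt}
After op 4 (modify f.txt): modified={b.txt, f.txt} staged={e.txt}
After op 5 (git add f.txt): modified={b.txt} staged={e.txt, f.txt}
After op 6 (modify f.txt): modified={b.txt, f.txt} staged={e.txt, f.txt}
After op 7 (git commit): modified={b.txt, f.txt} staged={none}
After op 8 (modify a.txt): modified={a.txt, b.txt, f.txt} staged={none}
After op 9 (git add a.txt): modified={b.txt, f.txt} staged={a.txt}
After op 10 (modify g.txt): modified={b.txt, f.txt, g.txt} staged={a.txt}
After op 11 (git reset a.txt): modified={a.txt, b.txt, f.txt, g.txt} staged={none}
After op 12 (modify c.txt): modified={a.txt, b.txt, c.txt, f.txt, g.txt} staged={none}
After op 13 (modify e.txt): modified={a.txt, b.txt, c.txt, e.txt, f.txt, g.txt} staged={none}
After op 14 (modify d.txt): modified={a.txt, b.txt, c.txt, d.txt, e.txt, f.txt, g.txt} staged={none}
After op 15 (git add b.txt): modified={a.txt, c.txt, d.txt, e.txt, f.txt, g.txt} staged={b.txt}
After op 16 (git commit): modified={a.txt, c.txt, d.txt, e.txt, f.txt, g.txt} staged={none}
After op 17 (git add f.txt): modified={a.txt, c.txt, d.txt, e.txt, g.txt} staged={f.txt}
After op 18 (git reset f.txt): modified={a.txt, c.txt, d.txt, e.txt, f.txt, g.txt} staged={none}
After op 19 (modify b.txt): modified={a.txt, b.txt, c.txt, d.txt, e.txt, f.txt, g.txt} staged={none}
After op 20 (git add f.txt): modified={a.txt, b.txt, c.txt, d.txt, e.txt, g.txt} staged={f.txt}
After op 21 (git commit): modified={a.txt, b.txt, c.txt, d.txt, e.txt, g.txt} staged={none}
After op 22 (git add b.txt): modified={a.txt, c.txt, d.txt, e.txt, g.txt} staged={b.txt}
After op 23 (modify f.txt): modified={a.txt, c.txt, d.txt, e.txt, f.txt, g.txt} staged={b.txt}
After op 24 (modify b.txt): modified={a.txt, b.txt, c.txt, d.txt, e.txt, f.txt, g.txt} staged={b.txt}
After op 25 (git add a.txt): modified={b.txt, c.txt, d.txt, e.txt, f.txt, g.txt} staged={a.txt, b.txt}
After op 26 (git add a.txt): modified={b.txt, c.txt, d.txt, e.txt, f.txt, g.txt} staged={a.txt, b.txt}
After op 27 (git add g.txt): modified={b.txt, c.txt, d.txt, e.txt, f.txt} staged={a.txt, b.txt, g.txt}
After op 28 (git add b.txt): modified={c.txt, d.txt, e.txt, f.txt} staged={a.txt, b.txt, g.txt}
After op 29 (git commit): modified={c.txt, d.txt, e.txt, f.txt} staged={none}
After op 30 (modify g.txt): modified={c.txt, d.txt, e.txt, f.txt, g.txt} staged={none}

Answer: none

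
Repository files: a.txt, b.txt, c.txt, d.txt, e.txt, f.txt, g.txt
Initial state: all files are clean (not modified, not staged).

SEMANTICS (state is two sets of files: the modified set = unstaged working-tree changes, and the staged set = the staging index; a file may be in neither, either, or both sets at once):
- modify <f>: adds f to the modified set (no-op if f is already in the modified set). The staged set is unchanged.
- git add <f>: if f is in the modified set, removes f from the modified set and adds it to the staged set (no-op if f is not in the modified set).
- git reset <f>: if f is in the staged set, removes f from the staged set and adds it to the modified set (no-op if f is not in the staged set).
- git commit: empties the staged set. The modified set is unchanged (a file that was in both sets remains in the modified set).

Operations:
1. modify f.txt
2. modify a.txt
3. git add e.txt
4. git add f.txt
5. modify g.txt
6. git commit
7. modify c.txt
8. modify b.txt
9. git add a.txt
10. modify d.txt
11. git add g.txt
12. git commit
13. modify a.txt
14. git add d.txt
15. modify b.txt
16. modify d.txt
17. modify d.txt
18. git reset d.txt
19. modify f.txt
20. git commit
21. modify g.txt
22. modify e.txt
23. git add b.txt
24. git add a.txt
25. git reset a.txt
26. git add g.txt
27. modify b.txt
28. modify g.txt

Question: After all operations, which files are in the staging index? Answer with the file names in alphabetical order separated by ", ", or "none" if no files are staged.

After op 1 (modify f.txt): modified={f.txt} staged={none}
After op 2 (modify a.txt): modified={a.txt, f.txt} staged={none}
After op 3 (git add e.txt): modified={a.txt, f.txt} staged={none}
After op 4 (git add f.txt): modified={a.txt} staged={f.txt}
After op 5 (modify g.txt): modified={a.txt, g.txt} staged={f.txt}
After op 6 (git commit): modified={a.txt, g.txt} staged={none}
After op 7 (modify c.txt): modified={a.txt, c.txt, g.txt} staged={none}
After op 8 (modify b.txt): modified={a.txt, b.txt, c.txt, g.txt} staged={none}
After op 9 (git add a.txt): modified={b.txt, c.txt, g.txt} staged={a.txt}
After op 10 (modify d.txt): modified={b.txt, c.txt, d.txt, g.txt} staged={a.txt}
After op 11 (git add g.txt): modified={b.txt, c.txt, d.txt} staged={a.txt, g.txt}
After op 12 (git commit): modified={b.txt, c.txt, d.txt} staged={none}
After op 13 (modify a.txt): modified={a.txt, b.txt, c.txt, d.txt} staged={none}
After op 14 (git add d.txt): modified={a.txt, b.txt, c.txt} staged={d.txt}
After op 15 (modify b.txt): modified={a.txt, b.txt, c.txt} staged={d.txt}
After op 16 (modify d.txt): modified={a.txt, b.txt, c.txt, d.txt} staged={d.txt}
After op 17 (modify d.txt): modified={a.txt, b.txt, c.txt, d.txt} staged={d.txt}
After op 18 (git reset d.txt): modified={a.txt, b.txt, c.txt, d.txt} staged={none}
After op 19 (modify f.txt): modified={a.txt, b.txt, c.txt, d.txt, f.txt} staged={none}
After op 20 (git commit): modified={a.txt, b.txt, c.txt, d.txt, f.txt} staged={none}
After op 21 (modify g.txt): modified={a.txt, b.txt, c.txt, d.txt, f.txt, g.txt} staged={none}
After op 22 (modify e.txt): modified={a.txt, b.txt, c.txt, d.txt, e.txt, f.txt, g.txt} staged={none}
After op 23 (git add b.txt): modified={a.txt, c.txt, d.txt, e.txt, f.txt, g.txt} staged={b.txt}
After op 24 (git add a.txt): modified={c.txt, d.txt, e.txt, f.txt, g.txt} staged={a.txt, b.txt}
After op 25 (git reset a.txt): modified={a.txt, c.txt, d.txt, e.txt, f.txt, g.txt} staged={b.txt}
After op 26 (git add g.txt): modified={a.txt, c.txt, d.txt, e.txt, f.txt} staged={b.txt, g.txt}
After op 27 (modify b.txt): modified={a.txt, b.txt, c.txt, d.txt, e.txt, f.txt} staged={b.txt, g.txt}
After op 28 (modify g.txt): modified={a.txt, b.txt, c.txt, d.txt, e.txt, f.txt, g.txt} staged={b.txt, g.txt}

Answer: b.txt, g.txt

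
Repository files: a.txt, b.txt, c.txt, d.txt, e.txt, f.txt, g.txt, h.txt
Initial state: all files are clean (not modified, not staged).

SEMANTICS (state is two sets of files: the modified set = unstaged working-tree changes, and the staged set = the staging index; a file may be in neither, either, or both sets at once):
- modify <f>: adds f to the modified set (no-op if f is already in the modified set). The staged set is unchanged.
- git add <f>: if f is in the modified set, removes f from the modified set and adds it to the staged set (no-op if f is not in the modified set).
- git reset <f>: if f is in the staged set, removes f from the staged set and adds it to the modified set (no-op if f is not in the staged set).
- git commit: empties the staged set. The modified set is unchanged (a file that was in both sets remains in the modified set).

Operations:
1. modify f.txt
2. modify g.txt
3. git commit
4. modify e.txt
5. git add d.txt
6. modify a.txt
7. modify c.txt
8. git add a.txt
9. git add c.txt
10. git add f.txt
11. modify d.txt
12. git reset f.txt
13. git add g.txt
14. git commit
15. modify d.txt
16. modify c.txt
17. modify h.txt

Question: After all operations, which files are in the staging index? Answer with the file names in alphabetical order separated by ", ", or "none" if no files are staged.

Answer: none

Derivation:
After op 1 (modify f.txt): modified={f.txt} staged={none}
After op 2 (modify g.txt): modified={f.txt, g.txt} staged={none}
After op 3 (git commit): modified={f.txt, g.txt} staged={none}
After op 4 (modify e.txt): modified={e.txt, f.txt, g.txt} staged={none}
After op 5 (git add d.txt): modified={e.txt, f.txt, g.txt} staged={none}
After op 6 (modify a.txt): modified={a.txt, e.txt, f.txt, g.txt} staged={none}
After op 7 (modify c.txt): modified={a.txt, c.txt, e.txt, f.txt, g.txt} staged={none}
After op 8 (git add a.txt): modified={c.txt, e.txt, f.txt, g.txt} staged={a.txt}
After op 9 (git add c.txt): modified={e.txt, f.txt, g.txt} staged={a.txt, c.txt}
After op 10 (git add f.txt): modified={e.txt, g.txt} staged={a.txt, c.txt, f.txt}
After op 11 (modify d.txt): modified={d.txt, e.txt, g.txt} staged={a.txt, c.txt, f.txt}
After op 12 (git reset f.txt): modified={d.txt, e.txt, f.txt, g.txt} staged={a.txt, c.txt}
After op 13 (git add g.txt): modified={d.txt, e.txt, f.txt} staged={a.txt, c.txt, g.txt}
After op 14 (git commit): modified={d.txt, e.txt, f.txt} staged={none}
After op 15 (modify d.txt): modified={d.txt, e.txt, f.txt} staged={none}
After op 16 (modify c.txt): modified={c.txt, d.txt, e.txt, f.txt} staged={none}
After op 17 (modify h.txt): modified={c.txt, d.txt, e.txt, f.txt, h.txt} staged={none}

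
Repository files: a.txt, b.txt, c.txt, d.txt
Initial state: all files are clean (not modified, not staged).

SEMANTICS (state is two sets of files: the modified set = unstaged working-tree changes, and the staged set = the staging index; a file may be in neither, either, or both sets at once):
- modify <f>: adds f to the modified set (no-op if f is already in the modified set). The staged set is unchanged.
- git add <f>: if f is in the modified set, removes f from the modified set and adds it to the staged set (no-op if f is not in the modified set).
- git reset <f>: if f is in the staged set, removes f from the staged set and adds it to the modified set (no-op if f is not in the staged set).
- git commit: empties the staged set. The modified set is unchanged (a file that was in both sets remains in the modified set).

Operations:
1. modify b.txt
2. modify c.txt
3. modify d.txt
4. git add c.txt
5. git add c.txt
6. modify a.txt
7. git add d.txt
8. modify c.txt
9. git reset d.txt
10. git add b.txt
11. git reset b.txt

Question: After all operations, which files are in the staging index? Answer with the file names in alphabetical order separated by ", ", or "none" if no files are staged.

Answer: c.txt

Derivation:
After op 1 (modify b.txt): modified={b.txt} staged={none}
After op 2 (modify c.txt): modified={b.txt, c.txt} staged={none}
After op 3 (modify d.txt): modified={b.txt, c.txt, d.txt} staged={none}
After op 4 (git add c.txt): modified={b.txt, d.txt} staged={c.txt}
After op 5 (git add c.txt): modified={b.txt, d.txt} staged={c.txt}
After op 6 (modify a.txt): modified={a.txt, b.txt, d.txt} staged={c.txt}
After op 7 (git add d.txt): modified={a.txt, b.txt} staged={c.txt, d.txt}
After op 8 (modify c.txt): modified={a.txt, b.txt, c.txt} staged={c.txt, d.txt}
After op 9 (git reset d.txt): modified={a.txt, b.txt, c.txt, d.txt} staged={c.txt}
After op 10 (git add b.txt): modified={a.txt, c.txt, d.txt} staged={b.txt, c.txt}
After op 11 (git reset b.txt): modified={a.txt, b.txt, c.txt, d.txt} staged={c.txt}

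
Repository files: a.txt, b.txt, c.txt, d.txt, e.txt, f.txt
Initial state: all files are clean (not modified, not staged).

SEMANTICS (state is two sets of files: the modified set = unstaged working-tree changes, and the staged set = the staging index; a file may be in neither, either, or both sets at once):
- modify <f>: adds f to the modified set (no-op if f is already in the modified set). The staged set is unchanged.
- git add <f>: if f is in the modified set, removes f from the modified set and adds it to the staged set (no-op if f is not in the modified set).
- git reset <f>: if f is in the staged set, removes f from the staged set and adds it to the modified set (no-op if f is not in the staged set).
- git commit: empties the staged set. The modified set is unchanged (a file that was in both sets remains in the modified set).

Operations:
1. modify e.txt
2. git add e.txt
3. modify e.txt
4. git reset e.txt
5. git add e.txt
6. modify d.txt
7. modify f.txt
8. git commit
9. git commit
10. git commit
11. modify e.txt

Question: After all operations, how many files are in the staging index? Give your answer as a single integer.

Answer: 0

Derivation:
After op 1 (modify e.txt): modified={e.txt} staged={none}
After op 2 (git add e.txt): modified={none} staged={e.txt}
After op 3 (modify e.txt): modified={e.txt} staged={e.txt}
After op 4 (git reset e.txt): modified={e.txt} staged={none}
After op 5 (git add e.txt): modified={none} staged={e.txt}
After op 6 (modify d.txt): modified={d.txt} staged={e.txt}
After op 7 (modify f.txt): modified={d.txt, f.txt} staged={e.txt}
After op 8 (git commit): modified={d.txt, f.txt} staged={none}
After op 9 (git commit): modified={d.txt, f.txt} staged={none}
After op 10 (git commit): modified={d.txt, f.txt} staged={none}
After op 11 (modify e.txt): modified={d.txt, e.txt, f.txt} staged={none}
Final staged set: {none} -> count=0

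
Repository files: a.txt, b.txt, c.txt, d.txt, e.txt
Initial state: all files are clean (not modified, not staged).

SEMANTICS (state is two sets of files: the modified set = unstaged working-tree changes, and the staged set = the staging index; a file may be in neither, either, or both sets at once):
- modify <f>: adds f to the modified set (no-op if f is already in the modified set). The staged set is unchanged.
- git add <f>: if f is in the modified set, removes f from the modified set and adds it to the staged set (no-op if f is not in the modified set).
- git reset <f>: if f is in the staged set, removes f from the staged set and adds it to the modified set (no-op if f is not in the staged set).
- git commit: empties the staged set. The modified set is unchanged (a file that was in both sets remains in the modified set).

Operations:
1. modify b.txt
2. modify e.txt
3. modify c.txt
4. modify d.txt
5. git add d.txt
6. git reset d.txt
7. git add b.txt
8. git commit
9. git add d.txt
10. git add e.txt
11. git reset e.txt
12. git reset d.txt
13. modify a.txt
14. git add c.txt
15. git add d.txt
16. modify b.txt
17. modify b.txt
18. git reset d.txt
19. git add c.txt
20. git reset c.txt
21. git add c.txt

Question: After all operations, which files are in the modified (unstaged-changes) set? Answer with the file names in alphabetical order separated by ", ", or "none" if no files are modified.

Answer: a.txt, b.txt, d.txt, e.txt

Derivation:
After op 1 (modify b.txt): modified={b.txt} staged={none}
After op 2 (modify e.txt): modified={b.txt, e.txt} staged={none}
After op 3 (modify c.txt): modified={b.txt, c.txt, e.txt} staged={none}
After op 4 (modify d.txt): modified={b.txt, c.txt, d.txt, e.txt} staged={none}
After op 5 (git add d.txt): modified={b.txt, c.txt, e.txt} staged={d.txt}
After op 6 (git reset d.txt): modified={b.txt, c.txt, d.txt, e.txt} staged={none}
After op 7 (git add b.txt): modified={c.txt, d.txt, e.txt} staged={b.txt}
After op 8 (git commit): modified={c.txt, d.txt, e.txt} staged={none}
After op 9 (git add d.txt): modified={c.txt, e.txt} staged={d.txt}
After op 10 (git add e.txt): modified={c.txt} staged={d.txt, e.txt}
After op 11 (git reset e.txt): modified={c.txt, e.txt} staged={d.txt}
After op 12 (git reset d.txt): modified={c.txt, d.txt, e.txt} staged={none}
After op 13 (modify a.txt): modified={a.txt, c.txt, d.txt, e.txt} staged={none}
After op 14 (git add c.txt): modified={a.txt, d.txt, e.txt} staged={c.txt}
After op 15 (git add d.txt): modified={a.txt, e.txt} staged={c.txt, d.txt}
After op 16 (modify b.txt): modified={a.txt, b.txt, e.txt} staged={c.txt, d.txt}
After op 17 (modify b.txt): modified={a.txt, b.txt, e.txt} staged={c.txt, d.txt}
After op 18 (git reset d.txt): modified={a.txt, b.txt, d.txt, e.txt} staged={c.txt}
After op 19 (git add c.txt): modified={a.txt, b.txt, d.txt, e.txt} staged={c.txt}
After op 20 (git reset c.txt): modified={a.txt, b.txt, c.txt, d.txt, e.txt} staged={none}
After op 21 (git add c.txt): modified={a.txt, b.txt, d.txt, e.txt} staged={c.txt}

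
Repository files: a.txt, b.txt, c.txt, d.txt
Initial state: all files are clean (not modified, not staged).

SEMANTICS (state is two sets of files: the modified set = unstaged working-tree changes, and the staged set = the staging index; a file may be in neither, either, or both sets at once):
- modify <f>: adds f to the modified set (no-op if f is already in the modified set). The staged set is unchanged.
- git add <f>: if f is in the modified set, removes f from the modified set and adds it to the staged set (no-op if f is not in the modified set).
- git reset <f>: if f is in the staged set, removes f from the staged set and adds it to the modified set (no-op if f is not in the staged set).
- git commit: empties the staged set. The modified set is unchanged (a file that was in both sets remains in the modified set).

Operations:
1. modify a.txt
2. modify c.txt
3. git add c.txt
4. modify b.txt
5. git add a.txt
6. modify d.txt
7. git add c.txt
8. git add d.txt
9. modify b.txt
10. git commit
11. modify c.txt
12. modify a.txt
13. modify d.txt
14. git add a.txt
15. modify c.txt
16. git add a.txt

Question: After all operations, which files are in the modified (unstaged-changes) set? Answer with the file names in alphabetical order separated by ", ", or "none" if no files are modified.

Answer: b.txt, c.txt, d.txt

Derivation:
After op 1 (modify a.txt): modified={a.txt} staged={none}
After op 2 (modify c.txt): modified={a.txt, c.txt} staged={none}
After op 3 (git add c.txt): modified={a.txt} staged={c.txt}
After op 4 (modify b.txt): modified={a.txt, b.txt} staged={c.txt}
After op 5 (git add a.txt): modified={b.txt} staged={a.txt, c.txt}
After op 6 (modify d.txt): modified={b.txt, d.txt} staged={a.txt, c.txt}
After op 7 (git add c.txt): modified={b.txt, d.txt} staged={a.txt, c.txt}
After op 8 (git add d.txt): modified={b.txt} staged={a.txt, c.txt, d.txt}
After op 9 (modify b.txt): modified={b.txt} staged={a.txt, c.txt, d.txt}
After op 10 (git commit): modified={b.txt} staged={none}
After op 11 (modify c.txt): modified={b.txt, c.txt} staged={none}
After op 12 (modify a.txt): modified={a.txt, b.txt, c.txt} staged={none}
After op 13 (modify d.txt): modified={a.txt, b.txt, c.txt, d.txt} staged={none}
After op 14 (git add a.txt): modified={b.txt, c.txt, d.txt} staged={a.txt}
After op 15 (modify c.txt): modified={b.txt, c.txt, d.txt} staged={a.txt}
After op 16 (git add a.txt): modified={b.txt, c.txt, d.txt} staged={a.txt}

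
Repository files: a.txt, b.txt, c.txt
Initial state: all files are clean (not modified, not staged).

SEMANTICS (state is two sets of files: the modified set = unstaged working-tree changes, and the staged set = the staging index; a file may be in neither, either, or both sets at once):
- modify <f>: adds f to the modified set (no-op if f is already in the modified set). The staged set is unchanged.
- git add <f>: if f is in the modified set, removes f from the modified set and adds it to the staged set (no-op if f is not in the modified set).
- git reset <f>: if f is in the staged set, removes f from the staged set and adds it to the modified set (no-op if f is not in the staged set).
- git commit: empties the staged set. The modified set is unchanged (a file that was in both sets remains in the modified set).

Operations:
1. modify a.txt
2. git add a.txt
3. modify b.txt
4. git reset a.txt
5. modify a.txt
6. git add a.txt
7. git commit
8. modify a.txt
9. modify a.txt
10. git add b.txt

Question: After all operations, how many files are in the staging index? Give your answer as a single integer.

Answer: 1

Derivation:
After op 1 (modify a.txt): modified={a.txt} staged={none}
After op 2 (git add a.txt): modified={none} staged={a.txt}
After op 3 (modify b.txt): modified={b.txt} staged={a.txt}
After op 4 (git reset a.txt): modified={a.txt, b.txt} staged={none}
After op 5 (modify a.txt): modified={a.txt, b.txt} staged={none}
After op 6 (git add a.txt): modified={b.txt} staged={a.txt}
After op 7 (git commit): modified={b.txt} staged={none}
After op 8 (modify a.txt): modified={a.txt, b.txt} staged={none}
After op 9 (modify a.txt): modified={a.txt, b.txt} staged={none}
After op 10 (git add b.txt): modified={a.txt} staged={b.txt}
Final staged set: {b.txt} -> count=1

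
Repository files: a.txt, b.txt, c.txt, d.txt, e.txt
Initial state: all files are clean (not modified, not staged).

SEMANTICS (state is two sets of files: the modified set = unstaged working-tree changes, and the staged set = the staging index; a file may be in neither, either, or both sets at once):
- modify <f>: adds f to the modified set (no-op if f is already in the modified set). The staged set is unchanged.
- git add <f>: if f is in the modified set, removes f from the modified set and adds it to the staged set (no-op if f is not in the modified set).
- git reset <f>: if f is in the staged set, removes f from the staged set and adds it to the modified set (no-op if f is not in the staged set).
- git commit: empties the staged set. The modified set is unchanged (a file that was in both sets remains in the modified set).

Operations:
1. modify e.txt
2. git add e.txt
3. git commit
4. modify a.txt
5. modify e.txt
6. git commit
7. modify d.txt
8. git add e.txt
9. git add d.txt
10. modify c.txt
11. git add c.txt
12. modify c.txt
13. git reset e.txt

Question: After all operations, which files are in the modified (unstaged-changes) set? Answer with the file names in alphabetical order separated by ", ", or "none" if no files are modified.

After op 1 (modify e.txt): modified={e.txt} staged={none}
After op 2 (git add e.txt): modified={none} staged={e.txt}
After op 3 (git commit): modified={none} staged={none}
After op 4 (modify a.txt): modified={a.txt} staged={none}
After op 5 (modify e.txt): modified={a.txt, e.txt} staged={none}
After op 6 (git commit): modified={a.txt, e.txt} staged={none}
After op 7 (modify d.txt): modified={a.txt, d.txt, e.txt} staged={none}
After op 8 (git add e.txt): modified={a.txt, d.txt} staged={e.txt}
After op 9 (git add d.txt): modified={a.txt} staged={d.txt, e.txt}
After op 10 (modify c.txt): modified={a.txt, c.txt} staged={d.txt, e.txt}
After op 11 (git add c.txt): modified={a.txt} staged={c.txt, d.txt, e.txt}
After op 12 (modify c.txt): modified={a.txt, c.txt} staged={c.txt, d.txt, e.txt}
After op 13 (git reset e.txt): modified={a.txt, c.txt, e.txt} staged={c.txt, d.txt}

Answer: a.txt, c.txt, e.txt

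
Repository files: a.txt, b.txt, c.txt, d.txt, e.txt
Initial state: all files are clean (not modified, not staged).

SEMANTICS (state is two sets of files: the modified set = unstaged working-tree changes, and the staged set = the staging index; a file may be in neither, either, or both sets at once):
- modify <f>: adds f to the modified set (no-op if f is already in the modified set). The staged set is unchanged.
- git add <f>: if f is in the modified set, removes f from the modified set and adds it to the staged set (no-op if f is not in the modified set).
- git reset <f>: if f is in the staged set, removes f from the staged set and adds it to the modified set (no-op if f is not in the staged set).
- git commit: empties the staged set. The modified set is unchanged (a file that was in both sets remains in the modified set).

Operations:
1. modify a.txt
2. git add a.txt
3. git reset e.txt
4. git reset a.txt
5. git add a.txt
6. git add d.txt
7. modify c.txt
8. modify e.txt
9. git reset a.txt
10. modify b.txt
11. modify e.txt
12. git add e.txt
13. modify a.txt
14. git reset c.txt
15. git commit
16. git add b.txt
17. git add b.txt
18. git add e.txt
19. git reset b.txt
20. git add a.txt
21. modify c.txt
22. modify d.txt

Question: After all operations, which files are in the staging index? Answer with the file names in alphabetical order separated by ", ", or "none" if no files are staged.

Answer: a.txt

Derivation:
After op 1 (modify a.txt): modified={a.txt} staged={none}
After op 2 (git add a.txt): modified={none} staged={a.txt}
After op 3 (git reset e.txt): modified={none} staged={a.txt}
After op 4 (git reset a.txt): modified={a.txt} staged={none}
After op 5 (git add a.txt): modified={none} staged={a.txt}
After op 6 (git add d.txt): modified={none} staged={a.txt}
After op 7 (modify c.txt): modified={c.txt} staged={a.txt}
After op 8 (modify e.txt): modified={c.txt, e.txt} staged={a.txt}
After op 9 (git reset a.txt): modified={a.txt, c.txt, e.txt} staged={none}
After op 10 (modify b.txt): modified={a.txt, b.txt, c.txt, e.txt} staged={none}
After op 11 (modify e.txt): modified={a.txt, b.txt, c.txt, e.txt} staged={none}
After op 12 (git add e.txt): modified={a.txt, b.txt, c.txt} staged={e.txt}
After op 13 (modify a.txt): modified={a.txt, b.txt, c.txt} staged={e.txt}
After op 14 (git reset c.txt): modified={a.txt, b.txt, c.txt} staged={e.txt}
After op 15 (git commit): modified={a.txt, b.txt, c.txt} staged={none}
After op 16 (git add b.txt): modified={a.txt, c.txt} staged={b.txt}
After op 17 (git add b.txt): modified={a.txt, c.txt} staged={b.txt}
After op 18 (git add e.txt): modified={a.txt, c.txt} staged={b.txt}
After op 19 (git reset b.txt): modified={a.txt, b.txt, c.txt} staged={none}
After op 20 (git add a.txt): modified={b.txt, c.txt} staged={a.txt}
After op 21 (modify c.txt): modified={b.txt, c.txt} staged={a.txt}
After op 22 (modify d.txt): modified={b.txt, c.txt, d.txt} staged={a.txt}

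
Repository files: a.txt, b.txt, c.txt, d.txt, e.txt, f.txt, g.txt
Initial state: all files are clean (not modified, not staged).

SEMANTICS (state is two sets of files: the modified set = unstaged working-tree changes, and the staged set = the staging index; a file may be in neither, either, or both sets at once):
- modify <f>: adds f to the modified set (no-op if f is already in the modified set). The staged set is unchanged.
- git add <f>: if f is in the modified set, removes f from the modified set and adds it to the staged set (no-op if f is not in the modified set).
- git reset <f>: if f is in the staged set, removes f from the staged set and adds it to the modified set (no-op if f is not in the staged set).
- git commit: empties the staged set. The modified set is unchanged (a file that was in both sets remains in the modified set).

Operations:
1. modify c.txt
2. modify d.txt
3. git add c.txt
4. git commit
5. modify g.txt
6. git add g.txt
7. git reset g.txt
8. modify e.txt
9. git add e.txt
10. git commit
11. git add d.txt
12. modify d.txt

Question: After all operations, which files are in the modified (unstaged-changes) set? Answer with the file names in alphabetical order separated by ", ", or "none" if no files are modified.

After op 1 (modify c.txt): modified={c.txt} staged={none}
After op 2 (modify d.txt): modified={c.txt, d.txt} staged={none}
After op 3 (git add c.txt): modified={d.txt} staged={c.txt}
After op 4 (git commit): modified={d.txt} staged={none}
After op 5 (modify g.txt): modified={d.txt, g.txt} staged={none}
After op 6 (git add g.txt): modified={d.txt} staged={g.txt}
After op 7 (git reset g.txt): modified={d.txt, g.txt} staged={none}
After op 8 (modify e.txt): modified={d.txt, e.txt, g.txt} staged={none}
After op 9 (git add e.txt): modified={d.txt, g.txt} staged={e.txt}
After op 10 (git commit): modified={d.txt, g.txt} staged={none}
After op 11 (git add d.txt): modified={g.txt} staged={d.txt}
After op 12 (modify d.txt): modified={d.txt, g.txt} staged={d.txt}

Answer: d.txt, g.txt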